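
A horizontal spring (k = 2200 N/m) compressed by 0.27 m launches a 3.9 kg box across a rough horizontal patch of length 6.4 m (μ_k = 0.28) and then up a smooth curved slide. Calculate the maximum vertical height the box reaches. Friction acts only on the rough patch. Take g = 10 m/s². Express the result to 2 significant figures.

Spring energy: E₀ = ½kx² = ½(2200)(0.27)² = 80.190 J
Friction: W_f = μ_k mg d = (0.28)(3.9)(10)(6.4) = 69.89 J
Energy at base of ramp: E = 80.190 − 69.89 = 10.302 J
At max height all remaining energy is PE: mgh = E ⇒ h = E/(mg) = 10.302/(3.9 × 10) = 0.2642 m

h = 0.26 m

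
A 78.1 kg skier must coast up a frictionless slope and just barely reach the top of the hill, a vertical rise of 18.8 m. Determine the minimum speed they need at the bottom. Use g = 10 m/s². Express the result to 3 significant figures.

At the top they are momentarily at rest, so all KE converts to PE: ½mv² = mgh
v = √(2gh) = √(2 × 10 × 18.8) = 19.39 m/s

v = 19.4 m/s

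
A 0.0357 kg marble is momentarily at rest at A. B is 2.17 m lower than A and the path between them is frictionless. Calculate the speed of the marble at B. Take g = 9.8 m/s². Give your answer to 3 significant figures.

v = 6.52 m/s

Energy conservation between the two points: mgh = ½mv²
The mass cancels from both sides.
v = √(2gh) = √(2 × 9.8 × 2.17) = √42.532 = 6.522 m/s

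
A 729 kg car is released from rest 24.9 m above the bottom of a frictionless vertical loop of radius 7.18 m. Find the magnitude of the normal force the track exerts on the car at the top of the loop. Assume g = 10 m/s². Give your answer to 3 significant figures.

N = 14100 N

Energy from release to top (height 2r): mgh = ½mv_top² + mg(2r)
v_top² = 2g(h − 2r) = 2(10)(24.9 − 14.36) = 210.80 m²/s²
At the top, both N and weight point toward the centre: N + mg = mv_top²/r
N = m(v_top²/r − g) = 729(210.80/7.18 − 10) = 14113 N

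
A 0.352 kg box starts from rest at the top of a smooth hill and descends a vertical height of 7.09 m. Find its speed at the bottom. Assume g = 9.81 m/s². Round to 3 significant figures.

v = 11.8 m/s

Energy conservation between the two points: mgh = ½mv²
v = √(2gh) = √(2 × 9.81 × 7.09) = √139.11 = 11.79 m/s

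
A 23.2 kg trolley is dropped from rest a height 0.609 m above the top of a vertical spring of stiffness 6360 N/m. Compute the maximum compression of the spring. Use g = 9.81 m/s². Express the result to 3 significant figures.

x = 0.248 m

Take the reference level at the top of the uncompressed spring. At max compression the trolley has fallen H + x and is momentarily at rest:
mg(H + x) = ½kx²
½(6360)x² − (23.2)(9.81)x − (23.2)(9.81)(0.609) = 0
3180x² − 227.6x − 138.6 = 0
x = [227.6 + √(51798 + 1.7630e+06)]/(2 × 3180) = 0.2476 m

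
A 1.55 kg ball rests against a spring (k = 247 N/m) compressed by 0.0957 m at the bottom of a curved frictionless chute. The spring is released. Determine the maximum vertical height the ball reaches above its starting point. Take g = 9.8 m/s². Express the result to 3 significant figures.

All spring PE becomes gravitational PE at the highest point: ½kx² = mgh
h = kx²/(2mg) = (247)(0.0957)²/(2 × 1.55 × 9.8) = 0.07446 m

h = 0.0745 m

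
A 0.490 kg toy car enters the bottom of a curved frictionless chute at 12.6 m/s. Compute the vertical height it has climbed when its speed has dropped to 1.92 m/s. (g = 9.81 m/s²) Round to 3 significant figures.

h = 7.90 m

Energy balance between the two points: ½mv₁² = ½mv₂² + mgh
h = (v₁² − v₂²)/(2g) = (12.6² − 1.92²)/(2 × 9.81) = 7.904 m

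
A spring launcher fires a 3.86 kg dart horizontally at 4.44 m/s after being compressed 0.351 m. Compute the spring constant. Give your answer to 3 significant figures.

Spring PE at full compression equals KE at release: ½kx² = ½mv²
k = mv²/x² = (3.86)(4.44)²/(0.351)² = 617.6 N/m

k = 618 N/m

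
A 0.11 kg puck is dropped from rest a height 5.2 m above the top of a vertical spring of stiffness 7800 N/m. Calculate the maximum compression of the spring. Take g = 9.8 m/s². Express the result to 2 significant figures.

Let x be the compression. The total drop is H + x, and the puck is instantaneously at rest at max compression, so energy conservation gives:
mg(H + x) = ½kx²
½(7800)x² − (0.11)(9.8)x − (0.11)(9.8)(5.2) = 0
3900x² − 1.078x − 5.606 = 0
x = [1.078 + √(1.162 + 87447)]/(2 × 3900) = 0.03805 m

x = 0.038 m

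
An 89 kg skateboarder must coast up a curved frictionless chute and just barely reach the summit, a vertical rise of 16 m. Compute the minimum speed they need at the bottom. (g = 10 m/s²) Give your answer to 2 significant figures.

v = 18 m/s

At the top they are momentarily at rest, so all KE converts to PE: ½mv² = mgh
v = √(2gh) = √(2 × 10 × 16) = 17.89 m/s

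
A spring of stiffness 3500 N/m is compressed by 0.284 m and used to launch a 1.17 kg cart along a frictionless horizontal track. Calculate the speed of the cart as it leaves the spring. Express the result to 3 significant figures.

v = 15.5 m/s

Spring PE converts entirely to kinetic energy: ½kx² = ½mv²
v = x√(k/m) = 0.284 × √(3500/1.17) = 15.53 m/s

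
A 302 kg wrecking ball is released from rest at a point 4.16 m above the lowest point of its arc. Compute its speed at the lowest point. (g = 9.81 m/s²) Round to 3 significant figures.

v = 9.03 m/s

By conservation of mechanical energy, mgh = ½mv²
v = √(2gh) = √(2 × 9.81 × 4.16) = √81.619 = 9.034 m/s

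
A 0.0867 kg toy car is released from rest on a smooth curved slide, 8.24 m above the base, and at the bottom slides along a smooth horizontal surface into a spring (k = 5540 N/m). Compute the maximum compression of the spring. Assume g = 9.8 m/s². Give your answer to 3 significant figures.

At max compression the car is momentarily at rest: mgh = ½kx²
x = √(2mgh/k) = √(2 × 0.0867 × 9.8 × 8.24 / 5540) = 0.05027 m

x = 0.0503 m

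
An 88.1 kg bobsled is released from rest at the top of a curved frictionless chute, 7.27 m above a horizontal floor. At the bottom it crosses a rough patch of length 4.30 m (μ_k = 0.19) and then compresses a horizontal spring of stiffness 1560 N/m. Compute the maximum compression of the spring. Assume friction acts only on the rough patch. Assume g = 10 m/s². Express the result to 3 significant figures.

x = 2.70 m

Initial energy: E₁ = mgh = (88.1)(10)(7.27) = 6404.9 J
Friction removes W_f = μ_k mg d = (0.19)(88.1)(10)(4.30) = 719.8 J
Energy reaching the spring: E = 6404.9 − 719.8 = 5685.1 J
At max compression ½kx² = E ⇒ x = √(2E/k) = √(2 × 5685.1/1560) = 2.700 m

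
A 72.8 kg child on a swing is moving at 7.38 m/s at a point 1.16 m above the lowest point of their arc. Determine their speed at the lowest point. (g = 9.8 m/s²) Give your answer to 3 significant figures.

v = 8.79 m/s

By conservation of mechanical energy, ½mv₀² + mgh = ½mv²
v² = v₀² + 2gh = (7.38)² + 2(9.8)(1.16) = 77.200
v = √77.200 = 8.786 m/s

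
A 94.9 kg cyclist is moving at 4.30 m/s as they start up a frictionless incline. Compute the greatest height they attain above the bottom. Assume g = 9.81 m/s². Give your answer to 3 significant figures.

h = 0.942 m

By energy conservation, ½mv² = mgh
h = v²/(2g) = 4.30²/(2 × 9.81) = 0.9424 m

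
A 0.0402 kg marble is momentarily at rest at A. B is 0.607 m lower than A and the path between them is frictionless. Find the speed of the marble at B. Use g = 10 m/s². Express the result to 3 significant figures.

v = 3.48 m/s

Equating total energy at the two states: mgh = ½mv²
v = √(2gh) = √(2 × 10 × 0.607) = √12.140 = 3.484 m/s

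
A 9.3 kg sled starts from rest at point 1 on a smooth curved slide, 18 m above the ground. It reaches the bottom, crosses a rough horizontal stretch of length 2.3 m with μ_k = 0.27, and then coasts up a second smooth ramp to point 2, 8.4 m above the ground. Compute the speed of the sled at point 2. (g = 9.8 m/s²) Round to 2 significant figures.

v = 13 m/s

Energy at 1: mgh₁ = (9.3)(9.8)(18) = 1640.5 J
Friction loss: W_f = μ_k mg d = 56.60 J
At 2: ½mv² + mgh₂ = mgh₁ − W_f
½mv² = 1640.5 − 56.60 − 765.58 = 818.35 J
v = √(2 × 818.35/9.3) = 13.27 m/s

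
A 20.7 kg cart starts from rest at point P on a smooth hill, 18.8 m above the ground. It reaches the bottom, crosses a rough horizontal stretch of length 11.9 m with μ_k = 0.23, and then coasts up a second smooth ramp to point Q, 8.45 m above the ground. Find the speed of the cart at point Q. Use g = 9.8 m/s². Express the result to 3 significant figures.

v = 12.2 m/s

Energy at P: mgh₁ = (20.7)(9.8)(18.8) = 3813.8 J
Friction loss: W_f = μ_k mg d = 555.2 J
At Q: ½mv² + mgh₂ = mgh₁ − W_f
½mv² = 3813.8 − 555.2 − 1714.2 = 1544.4 J
v = √(2 × 1544.4/20.7) = 12.22 m/s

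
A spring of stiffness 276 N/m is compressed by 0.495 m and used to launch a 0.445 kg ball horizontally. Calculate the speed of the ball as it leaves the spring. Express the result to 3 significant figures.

Conservation of energy: ½kx² = ½mv²
v = x√(k/m) = 0.495 × √(276/0.445) = 12.33 m/s

v = 12.3 m/s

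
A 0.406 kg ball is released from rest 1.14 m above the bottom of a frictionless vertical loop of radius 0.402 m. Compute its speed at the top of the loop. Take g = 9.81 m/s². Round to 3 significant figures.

v = 2.57 m/s

Energy conservation: mgh = ½mv_top² + mg(2r)
v_top² = 2g(h − 2r) = 2(9.81)(1.14 − 0.8040) = 6.592
v_top = 2.568 m/s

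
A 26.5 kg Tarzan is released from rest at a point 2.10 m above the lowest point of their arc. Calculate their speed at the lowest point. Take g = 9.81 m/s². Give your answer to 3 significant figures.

v = 6.42 m/s

By conservation of mechanical energy, mgh = ½mv²
v = √(2gh) = √(2 × 9.81 × 2.10) = √41.202 = 6.419 m/s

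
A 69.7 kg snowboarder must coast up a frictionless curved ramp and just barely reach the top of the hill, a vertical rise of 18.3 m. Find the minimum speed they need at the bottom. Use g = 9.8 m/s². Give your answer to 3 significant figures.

At the top they are momentarily at rest, so all KE converts to PE: ½mv² = mgh
v = √(2gh) = √(2 × 9.8 × 18.3) = 18.94 m/s

v = 18.9 m/s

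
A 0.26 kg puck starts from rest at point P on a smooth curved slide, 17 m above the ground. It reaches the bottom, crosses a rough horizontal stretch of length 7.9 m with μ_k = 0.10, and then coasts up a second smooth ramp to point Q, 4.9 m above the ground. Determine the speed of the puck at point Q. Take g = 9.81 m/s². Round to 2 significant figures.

Energy at P: mgh₁ = (0.26)(9.81)(17) = 43.360 J
Friction loss: W_f = μ_k mg d = 2.015 J
At Q: ½mv² + mgh₂ = mgh₁ − W_f
½mv² = 43.360 − 2.015 − 12.498 = 28.847 J
v = √(2 × 28.847/0.26) = 14.90 m/s

v = 15 m/s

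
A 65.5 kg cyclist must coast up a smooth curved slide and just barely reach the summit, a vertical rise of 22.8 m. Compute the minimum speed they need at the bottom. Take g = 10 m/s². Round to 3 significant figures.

v = 21.4 m/s

At the top they are momentarily at rest, so all KE converts to PE: ½mv² = mgh
v = √(2gh) = √(2 × 10 × 22.8) = 21.35 m/s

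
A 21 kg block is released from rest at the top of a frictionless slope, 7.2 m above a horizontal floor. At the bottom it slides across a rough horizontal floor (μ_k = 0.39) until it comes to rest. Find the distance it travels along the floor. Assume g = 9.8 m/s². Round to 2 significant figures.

d = 18 m

Applying the work–energy principle:
At rest all PE has been dissipated by friction: mgh = μ_k m g d
d = h/μ_k = 7.2/0.39 = 18.46 m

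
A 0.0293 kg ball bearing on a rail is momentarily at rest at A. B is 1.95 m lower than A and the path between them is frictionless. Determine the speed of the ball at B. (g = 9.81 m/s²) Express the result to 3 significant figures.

Mechanical energy is conserved (no friction): mgh = ½mv²
v = √(2gh) = √(2 × 9.81 × 1.95) = √38.259 = 6.185 m/s

v = 6.19 m/s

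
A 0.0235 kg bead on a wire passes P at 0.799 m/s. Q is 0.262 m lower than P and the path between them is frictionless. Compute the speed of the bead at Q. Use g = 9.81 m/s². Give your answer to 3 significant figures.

v = 2.40 m/s

Mechanical energy is conserved (no friction): ½mv₀² + mgh = ½mv²
v² = v₀² + 2gh = (0.799)² + 2(9.81)(0.262) = 5.7788
v = √5.7788 = 2.404 m/s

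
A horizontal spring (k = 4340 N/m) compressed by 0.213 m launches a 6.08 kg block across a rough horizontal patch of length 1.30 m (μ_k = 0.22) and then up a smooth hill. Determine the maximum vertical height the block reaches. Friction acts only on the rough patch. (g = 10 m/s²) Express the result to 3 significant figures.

h = 1.33 m

Spring energy: E₀ = ½kx² = ½(4340)(0.213)² = 98.451 J
Friction: W_f = μ_k mg d = (0.22)(6.08)(10)(1.30) = 17.39 J
Energy at base of ramp: E = 98.451 − 17.39 = 81.062 J
At max height all remaining energy is PE: mgh = E ⇒ h = E/(mg) = 81.062/(6.08 × 10) = 1.333 m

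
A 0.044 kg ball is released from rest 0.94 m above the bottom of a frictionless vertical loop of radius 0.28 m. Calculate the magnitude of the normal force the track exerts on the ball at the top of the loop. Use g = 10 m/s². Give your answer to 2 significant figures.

Energy from release to top (height 2r): mgh = ½mv_top² + mg(2r)
v_top² = 2g(h − 2r) = 2(10)(0.94 − 0.5600) = 7.6000 m²/s²
At the top, both N and weight point toward the centre: N + mg = mv_top²/r
N = m(v_top²/r − g) = 0.044(7.6000/0.28 − 10) = 0.7543 N

N = 0.75 N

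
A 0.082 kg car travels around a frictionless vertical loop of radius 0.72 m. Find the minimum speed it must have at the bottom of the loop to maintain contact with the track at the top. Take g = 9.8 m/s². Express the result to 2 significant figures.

v = 5.9 m/s

At the top: mg = mv_top²/r ⇒ v_top² = gr = 7.056 m²/s²
Energy from bottom to top (height 2r): ½mv_bot² = ½mv_top² + mg(2r)
v_bot² = gr + 4gr = 5gr = 35.28
v_bot = √(5gr) = 5.940 m/s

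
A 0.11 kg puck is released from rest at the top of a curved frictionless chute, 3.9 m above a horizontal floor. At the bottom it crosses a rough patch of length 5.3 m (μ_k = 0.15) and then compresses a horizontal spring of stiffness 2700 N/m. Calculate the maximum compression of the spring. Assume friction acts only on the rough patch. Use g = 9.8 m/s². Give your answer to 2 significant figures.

x = 0.050 m

Initial energy: E₁ = mgh = (0.11)(9.8)(3.9) = 4.2042 J
Friction removes W_f = μ_k mg d = (0.15)(0.11)(9.8)(5.3) = 0.8570 J
Energy reaching the spring: E = 4.2042 − 0.8570 = 3.3472 J
At max compression ½kx² = E ⇒ x = √(2E/k) = √(2 × 3.3472/2700) = 0.04979 m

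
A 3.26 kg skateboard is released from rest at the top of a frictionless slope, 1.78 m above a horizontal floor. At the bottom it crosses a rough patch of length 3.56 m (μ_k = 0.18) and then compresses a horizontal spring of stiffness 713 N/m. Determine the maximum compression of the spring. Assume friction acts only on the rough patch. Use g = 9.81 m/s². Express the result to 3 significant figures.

x = 0.320 m

Initial energy: E₁ = mgh = (3.26)(9.81)(1.78) = 56.925 J
Friction removes W_f = μ_k mg d = (0.18)(3.26)(9.81)(3.56) = 20.49 J
Energy reaching the spring: E = 56.925 − 20.49 = 36.432 J
At max compression ½kx² = E ⇒ x = √(2E/k) = √(2 × 36.432/713) = 0.3197 m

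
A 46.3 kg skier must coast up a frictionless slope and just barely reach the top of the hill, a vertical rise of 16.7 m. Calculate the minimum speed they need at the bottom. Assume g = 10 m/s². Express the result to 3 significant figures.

At the top they are momentarily at rest, so all KE converts to PE: ½mv² = mgh
v = √(2gh) = √(2 × 10 × 16.7) = 18.28 m/s

v = 18.3 m/s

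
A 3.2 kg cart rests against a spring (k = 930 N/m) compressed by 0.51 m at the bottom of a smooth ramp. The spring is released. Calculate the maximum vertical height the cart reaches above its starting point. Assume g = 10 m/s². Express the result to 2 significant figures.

h = 3.8 m

At maximum height the cart is at rest, so ½kx² = mgh
h = kx²/(2mg) = (930)(0.51)²/(2 × 3.2 × 10) = 3.780 m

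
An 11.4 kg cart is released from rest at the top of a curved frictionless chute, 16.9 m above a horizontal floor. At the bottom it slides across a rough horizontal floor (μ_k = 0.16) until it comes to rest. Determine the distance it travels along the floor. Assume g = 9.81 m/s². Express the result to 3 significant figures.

d = 106 m

Energy bookkeeping (friction removes W_f = μ_k N d):
At rest all PE has been dissipated by friction: mgh = μ_k m g d
d = h/μ_k = 16.9/0.16 = 105.6 m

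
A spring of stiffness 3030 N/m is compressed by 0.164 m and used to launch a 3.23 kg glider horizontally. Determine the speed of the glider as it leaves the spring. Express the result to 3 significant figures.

v = 5.02 m/s

Conservation of energy: ½kx² = ½mv²
v = x√(k/m) = 0.164 × √(3030/3.23) = 5.023 m/s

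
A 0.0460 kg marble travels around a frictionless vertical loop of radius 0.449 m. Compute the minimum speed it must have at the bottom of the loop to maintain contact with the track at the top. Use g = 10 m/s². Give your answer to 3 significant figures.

v = 4.74 m/s

At the top: mg = mv_top²/r ⇒ v_top² = gr = 4.490 m²/s²
Energy from bottom to top (height 2r): ½mv_bot² = ½mv_top² + mg(2r)
v_bot² = gr + 4gr = 5gr = 22.45
v_bot = √(5gr) = 4.738 m/s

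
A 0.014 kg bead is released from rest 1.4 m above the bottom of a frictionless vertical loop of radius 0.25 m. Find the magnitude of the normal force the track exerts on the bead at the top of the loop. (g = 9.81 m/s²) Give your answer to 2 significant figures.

N = 0.85 N

Energy from release to top (height 2r): mgh = ½mv_top² + mg(2r)
v_top² = 2g(h − 2r) = 2(9.81)(1.4 − 0.5000) = 17.658 m²/s²
At the top, both N and weight point toward the centre: N + mg = mv_top²/r
N = m(v_top²/r − g) = 0.014(17.658/0.25 − 9.81) = 0.8515 N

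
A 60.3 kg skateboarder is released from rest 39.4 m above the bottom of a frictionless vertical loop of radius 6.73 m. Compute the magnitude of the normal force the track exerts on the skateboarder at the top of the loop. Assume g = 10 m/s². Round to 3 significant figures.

N = 4050 N

Energy from release to top (height 2r): mgh = ½mv_top² + mg(2r)
v_top² = 2g(h − 2r) = 2(10)(39.4 − 13.46) = 518.80 m²/s²
At the top, both N and weight point toward the centre: N + mg = mv_top²/r
N = m(v_top²/r − g) = 60.3(518.80/6.73 − 10) = 4045 N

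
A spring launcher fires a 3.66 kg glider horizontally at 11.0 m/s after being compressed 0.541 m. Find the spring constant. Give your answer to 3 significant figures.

k = 1510 N/m

½kx² = ½mv²
k = mv²/x² = (3.66)(11.0)²/(0.541)² = 1513 N/m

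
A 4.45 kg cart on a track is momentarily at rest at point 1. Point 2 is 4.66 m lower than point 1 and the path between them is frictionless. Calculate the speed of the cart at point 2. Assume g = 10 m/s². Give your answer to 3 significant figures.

Mechanical energy is conserved (no friction): mgh = ½mv²
v = √(2gh) = √(2 × 10 × 4.66) = √93.200 = 9.654 m/s

v = 9.65 m/s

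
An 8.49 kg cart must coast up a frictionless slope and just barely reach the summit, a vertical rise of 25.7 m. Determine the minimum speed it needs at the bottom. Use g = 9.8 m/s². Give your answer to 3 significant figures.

v = 22.4 m/s

At the top it is momentarily at rest, so all KE converts to PE: ½mv² = mgh
v = √(2gh) = √(2 × 9.8 × 25.7) = 22.44 m/s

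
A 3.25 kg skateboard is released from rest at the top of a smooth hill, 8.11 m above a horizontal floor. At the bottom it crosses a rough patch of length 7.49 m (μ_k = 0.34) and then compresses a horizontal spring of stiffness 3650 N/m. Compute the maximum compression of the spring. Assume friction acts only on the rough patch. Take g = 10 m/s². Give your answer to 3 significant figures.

x = 0.315 m

Initial energy: E₁ = mgh = (3.25)(10)(8.11) = 263.57 J
Friction removes W_f = μ_k mg d = (0.34)(3.25)(10)(7.49) = 82.76 J
Energy reaching the spring: E = 263.57 − 82.76 = 180.81 J
At max compression ½kx² = E ⇒ x = √(2E/k) = √(2 × 180.81/3650) = 0.3148 m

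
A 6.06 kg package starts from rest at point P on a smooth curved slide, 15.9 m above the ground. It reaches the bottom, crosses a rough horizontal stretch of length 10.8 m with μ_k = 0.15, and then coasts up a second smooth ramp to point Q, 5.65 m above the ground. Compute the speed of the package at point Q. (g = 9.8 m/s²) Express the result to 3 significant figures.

Energy at P: mgh₁ = (6.06)(9.8)(15.9) = 944.27 J
Friction loss: W_f = μ_k mg d = 96.21 J
At Q: ½mv² + mgh₂ = mgh₁ − W_f
½mv² = 944.27 − 96.21 − 335.54 = 512.52 J
v = √(2 × 512.52/6.06) = 13.01 m/s

v = 13.0 m/s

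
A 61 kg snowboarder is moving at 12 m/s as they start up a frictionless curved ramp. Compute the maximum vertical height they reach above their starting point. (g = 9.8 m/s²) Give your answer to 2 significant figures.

h = 7.3 m

By energy conservation, ½mv² = mgh
h = v²/(2g) = 12²/(2 × 9.8) = 7.347 m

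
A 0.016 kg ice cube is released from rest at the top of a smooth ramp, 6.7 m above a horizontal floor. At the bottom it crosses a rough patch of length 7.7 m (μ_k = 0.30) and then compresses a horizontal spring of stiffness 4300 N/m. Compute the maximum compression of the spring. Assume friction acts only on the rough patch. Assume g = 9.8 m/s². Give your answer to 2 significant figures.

x = 0.018 m

Initial energy: E₁ = mgh = (0.016)(9.8)(6.7) = 1.0506 J
Friction removes W_f = μ_k mg d = (0.30)(0.016)(9.8)(7.7) = 0.3622 J
Energy reaching the spring: E = 1.0506 − 0.3622 = 0.68835 J
At max compression ½kx² = E ⇒ x = √(2E/k) = √(2 × 0.68835/4300) = 0.01789 m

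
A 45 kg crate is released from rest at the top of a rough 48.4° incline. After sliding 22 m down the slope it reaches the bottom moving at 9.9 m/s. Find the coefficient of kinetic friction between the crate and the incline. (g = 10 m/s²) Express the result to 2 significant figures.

Energy balance down the incline: mg L sinθ − ½mv² = μ_k (mg cosθ) L
mgL sinθ = 7403.2 J; ½mv² = 2205.2 J
W_f = 7403.2 − 2205.2 = 5198 J
μ_k = W_f/(mg cosθ · L) = 5198/(298.8 × 22) = 0.7908

μ_k = 0.79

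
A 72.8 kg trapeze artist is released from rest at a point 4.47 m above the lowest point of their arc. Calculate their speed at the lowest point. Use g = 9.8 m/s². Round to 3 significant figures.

v = 9.36 m/s

Mechanical energy is conserved (no friction): mgh = ½mv²
v = √(2gh) = √(2 × 9.8 × 4.47) = √87.612 = 9.360 m/s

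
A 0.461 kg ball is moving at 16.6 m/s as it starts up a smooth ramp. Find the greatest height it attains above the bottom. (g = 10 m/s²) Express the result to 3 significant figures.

h = 13.8 m

By energy conservation, ½mv² = mgh
h = v²/(2g) = 16.6²/(2 × 10) = 13.78 m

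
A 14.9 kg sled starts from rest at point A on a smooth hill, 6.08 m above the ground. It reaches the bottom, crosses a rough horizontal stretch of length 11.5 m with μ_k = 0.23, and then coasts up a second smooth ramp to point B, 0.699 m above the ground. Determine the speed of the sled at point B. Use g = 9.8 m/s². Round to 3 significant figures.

v = 7.32 m/s

Energy at A: mgh₁ = (14.9)(9.8)(6.08) = 887.80 J
Friction loss: W_f = μ_k mg d = 386.2 J
At B: ½mv² + mgh₂ = mgh₁ − W_f
½mv² = 887.80 − 386.2 − 102.07 = 399.51 J
v = √(2 × 399.51/14.9) = 7.323 m/s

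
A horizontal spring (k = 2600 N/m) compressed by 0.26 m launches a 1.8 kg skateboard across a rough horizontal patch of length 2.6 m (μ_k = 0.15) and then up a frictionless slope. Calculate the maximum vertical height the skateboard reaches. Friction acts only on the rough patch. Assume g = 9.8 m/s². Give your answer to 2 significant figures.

Spring energy: E₀ = ½kx² = ½(2600)(0.26)² = 87.880 J
Friction: W_f = μ_k mg d = (0.15)(1.8)(9.8)(2.6) = 6.880 J
Energy at base of ramp: E = 87.880 − 6.880 = 81.000 J
At max height all remaining energy is PE: mgh = E ⇒ h = E/(mg) = 81.000/(1.8 × 9.8) = 4.592 m

h = 4.6 m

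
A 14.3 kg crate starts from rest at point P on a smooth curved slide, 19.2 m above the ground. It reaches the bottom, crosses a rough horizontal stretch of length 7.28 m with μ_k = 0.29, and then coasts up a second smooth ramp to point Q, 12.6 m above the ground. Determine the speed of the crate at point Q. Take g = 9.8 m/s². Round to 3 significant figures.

Energy at P: mgh₁ = (14.3)(9.8)(19.2) = 2690.7 J
Friction loss: W_f = μ_k mg d = 295.9 J
At Q: ½mv² + mgh₂ = mgh₁ − W_f
½mv² = 2690.7 − 295.9 − 1765.8 = 629.06 J
v = √(2 × 629.06/14.3) = 9.380 m/s

v = 9.38 m/s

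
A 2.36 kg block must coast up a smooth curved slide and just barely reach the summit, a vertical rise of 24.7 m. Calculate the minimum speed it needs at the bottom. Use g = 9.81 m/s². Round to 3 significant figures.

v = 22.0 m/s

At the top it is momentarily at rest, so all KE converts to PE: ½mv² = mgh
v = √(2gh) = √(2 × 9.81 × 24.7) = 22.01 m/s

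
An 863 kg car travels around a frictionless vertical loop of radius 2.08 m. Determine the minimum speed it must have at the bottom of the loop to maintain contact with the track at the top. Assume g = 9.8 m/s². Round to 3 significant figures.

v = 10.1 m/s

At the top: mg = mv_top²/r ⇒ v_top² = gr = 20.38 m²/s²
Energy from bottom to top (height 2r): ½mv_bot² = ½mv_top² + mg(2r)
v_bot² = gr + 4gr = 5gr = 101.9
v_bot = √(5gr) = 10.10 m/s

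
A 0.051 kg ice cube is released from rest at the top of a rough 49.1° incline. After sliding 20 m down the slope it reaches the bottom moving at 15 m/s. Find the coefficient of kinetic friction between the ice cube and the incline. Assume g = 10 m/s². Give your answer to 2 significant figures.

mgh = ½mv² + μ_k (mg cosθ) L, with h = L sinθ
mgL sinθ = 7.7097 J; ½mv² = 5.7375 J
W_f = 7.7097 − 5.7375 = 1.972 J
μ_k = W_f/(mg cosθ · L) = 1.972/(0.3339 × 20) = 0.2953

μ_k = 0.30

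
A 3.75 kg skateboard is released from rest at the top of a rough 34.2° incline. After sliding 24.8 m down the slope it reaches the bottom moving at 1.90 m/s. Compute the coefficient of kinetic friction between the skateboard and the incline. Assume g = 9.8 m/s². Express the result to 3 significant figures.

μ_k = 0.671

The energy dissipated by friction is the PE lost minus the KE gained:
mgL sinθ = 512.28 J; ½mv² = 6.7687 J
W_f = 512.28 − 6.7687 = 505.5 J
μ_k = W_f/(mg cosθ · L) = 505.5/(30.40 × 24.8) = 0.6706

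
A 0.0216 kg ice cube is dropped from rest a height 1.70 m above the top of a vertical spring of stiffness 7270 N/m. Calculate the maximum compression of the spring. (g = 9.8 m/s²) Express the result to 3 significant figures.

Let x be the compression. The total drop is H + x, and the cube is instantaneously at rest at max compression, so energy conservation gives:
mg(H + x) = ½kx²
½(7270)x² − (0.0216)(9.8)x − (0.0216)(9.8)(1.70) = 0
3635x² − 0.2117x − 0.3599 = 0
x = [0.2117 + √(0.04481 + 5232.3)]/(2 × 3635) = 0.009979 m

x = 0.00998 m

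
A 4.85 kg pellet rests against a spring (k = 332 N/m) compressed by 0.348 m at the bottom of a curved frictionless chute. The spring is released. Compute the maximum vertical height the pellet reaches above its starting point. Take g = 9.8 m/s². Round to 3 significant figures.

Energy conservation from release to the highest point: ½kx² = mgh
h = kx²/(2mg) = (332)(0.348)²/(2 × 4.85 × 9.8) = 0.4230 m

h = 0.423 m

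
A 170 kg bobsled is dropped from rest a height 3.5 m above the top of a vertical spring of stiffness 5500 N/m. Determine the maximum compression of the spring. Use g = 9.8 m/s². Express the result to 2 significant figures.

x = 1.8 m

Take the reference level at the top of the uncompressed spring. At max compression the bobsled has fallen H + x and is momentarily at rest:
mg(H + x) = ½kx²
½(5500)x² − (170)(9.8)x − (170)(9.8)(3.5) = 0
2750x² − 1666x − 5831 = 0
x = [1666 + √(2.776e+06 + 6.4141e+07)]/(2 × 2750) = 1.790 m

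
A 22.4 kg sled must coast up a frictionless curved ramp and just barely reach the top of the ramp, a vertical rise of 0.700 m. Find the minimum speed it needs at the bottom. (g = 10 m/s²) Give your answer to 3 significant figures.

v = 3.74 m/s

At the top it is momentarily at rest, so all KE converts to PE: ½mv² = mgh
v = √(2gh) = √(2 × 10 × 0.700) = 3.742 m/s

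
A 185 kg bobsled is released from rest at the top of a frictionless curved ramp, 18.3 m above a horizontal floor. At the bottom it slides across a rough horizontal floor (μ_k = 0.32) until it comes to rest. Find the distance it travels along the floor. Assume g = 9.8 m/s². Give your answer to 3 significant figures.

d = 57.2 m

Energy bookkeeping (friction removes W_f = μ_k N d):
At rest all PE has been dissipated by friction: mgh = μ_k m g d
d = h/μ_k = 18.3/0.32 = 57.19 m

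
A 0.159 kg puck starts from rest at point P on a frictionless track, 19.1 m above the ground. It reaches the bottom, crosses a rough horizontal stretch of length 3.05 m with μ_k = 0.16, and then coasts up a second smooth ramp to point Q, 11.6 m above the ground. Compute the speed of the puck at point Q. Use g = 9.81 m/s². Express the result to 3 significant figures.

v = 11.7 m/s

Energy at P: mgh₁ = (0.159)(9.81)(19.1) = 29.792 J
Friction loss: W_f = μ_k mg d = 0.7612 J
At Q: ½mv² + mgh₂ = mgh₁ − W_f
½mv² = 29.792 − 0.7612 − 18.094 = 10.937 J
v = √(2 × 10.937/0.159) = 11.73 m/s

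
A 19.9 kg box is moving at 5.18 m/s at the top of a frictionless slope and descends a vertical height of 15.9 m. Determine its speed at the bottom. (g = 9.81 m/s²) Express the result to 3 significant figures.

Energy conservation between the two points: ½mv₀² + mgh = ½mv²
v² = v₀² + 2gh = (5.18)² + 2(9.81)(15.9) = 338.79
v = √338.79 = 18.41 m/s

v = 18.4 m/s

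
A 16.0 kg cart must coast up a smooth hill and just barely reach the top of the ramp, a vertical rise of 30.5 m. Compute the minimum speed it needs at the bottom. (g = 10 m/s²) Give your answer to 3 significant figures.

At the top it is momentarily at rest, so all KE converts to PE: ½mv² = mgh
v = √(2gh) = √(2 × 10 × 30.5) = 24.70 m/s

v = 24.7 m/s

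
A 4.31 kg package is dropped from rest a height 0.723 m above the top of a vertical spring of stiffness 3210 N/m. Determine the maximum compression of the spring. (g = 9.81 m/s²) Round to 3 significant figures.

Measuring PE from the top of the relaxed spring, at max compression the package has dropped H + x with zero KE, so:
mg(H + x) = ½kx²
½(3210)x² − (4.31)(9.81)x − (4.31)(9.81)(0.723) = 0
1605x² − 42.28x − 30.57 = 0
x = [42.28 + √(1788 + 196254)]/(2 × 1605) = 0.1518 m

x = 0.152 m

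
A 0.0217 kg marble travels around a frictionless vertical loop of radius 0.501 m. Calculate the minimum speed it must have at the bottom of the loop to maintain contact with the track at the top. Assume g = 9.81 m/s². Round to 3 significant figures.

At the top: mg = mv_top²/r ⇒ v_top² = gr = 4.915 m²/s²
Energy from bottom to top (height 2r): ½mv_bot² = ½mv_top² + mg(2r)
v_bot² = gr + 4gr = 5gr = 24.57
v_bot = √(5gr) = 4.957 m/s

v = 4.96 m/s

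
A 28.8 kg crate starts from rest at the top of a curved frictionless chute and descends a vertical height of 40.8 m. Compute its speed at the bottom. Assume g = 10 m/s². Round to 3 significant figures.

Mechanical energy is conserved (no friction): mgh = ½mv²
The mass cancels from both sides.
v = √(2gh) = √(2 × 10 × 40.8) = √816.00 = 28.57 m/s

v = 28.6 m/s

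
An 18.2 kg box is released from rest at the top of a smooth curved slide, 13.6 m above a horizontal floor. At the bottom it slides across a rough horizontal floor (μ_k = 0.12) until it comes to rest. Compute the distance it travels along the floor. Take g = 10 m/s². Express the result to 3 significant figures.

d = 113 m

Energy at the top = energy at the end + work done against friction:
At rest all PE has been dissipated by friction: mgh = μ_k m g d
d = h/μ_k = 13.6/0.12 = 113.3 m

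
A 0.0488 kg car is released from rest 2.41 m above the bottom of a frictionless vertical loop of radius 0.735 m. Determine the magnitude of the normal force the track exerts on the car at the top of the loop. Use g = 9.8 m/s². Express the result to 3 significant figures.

N = 0.745 N

Energy from release to top (height 2r): mgh = ½mv_top² + mg(2r)
v_top² = 2g(h − 2r) = 2(9.8)(2.41 − 1.470) = 18.424 m²/s²
At the top, both N and weight point toward the centre: N + mg = mv_top²/r
N = m(v_top²/r − g) = 0.0488(18.424/0.735 − 9.8) = 0.7450 N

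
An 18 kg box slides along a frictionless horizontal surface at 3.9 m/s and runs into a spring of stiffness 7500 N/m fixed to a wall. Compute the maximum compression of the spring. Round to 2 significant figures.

x = 0.19 m

All KE is stored as spring PE at maximum compression: ½mv² = ½kx²
x = v√(m/k) = 3.9 × √(18/7500) = 0.1911 m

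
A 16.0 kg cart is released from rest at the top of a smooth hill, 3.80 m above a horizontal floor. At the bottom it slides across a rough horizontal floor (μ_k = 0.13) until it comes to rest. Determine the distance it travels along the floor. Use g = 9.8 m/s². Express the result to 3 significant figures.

Applying the work–energy principle:
At rest all PE has been dissipated by friction: mgh = μ_k m g d
d = h/μ_k = 3.80/0.13 = 29.23 m

d = 29.2 m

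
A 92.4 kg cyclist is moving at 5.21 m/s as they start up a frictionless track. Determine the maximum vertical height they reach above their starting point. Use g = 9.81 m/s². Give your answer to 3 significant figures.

h = 1.38 m

By energy conservation, ½mv² = mgh
h = v²/(2g) = 5.21²/(2 × 9.81) = 1.383 m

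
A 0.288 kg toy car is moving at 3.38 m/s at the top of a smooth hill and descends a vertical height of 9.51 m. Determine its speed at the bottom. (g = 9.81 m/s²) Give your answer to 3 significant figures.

Equating total energy at the two states: ½mv₀² + mgh = ½mv²
The mass cancels from both sides.
v² = v₀² + 2gh = (3.38)² + 2(9.81)(9.51) = 198.01
v = √198.01 = 14.07 m/s

v = 14.1 m/s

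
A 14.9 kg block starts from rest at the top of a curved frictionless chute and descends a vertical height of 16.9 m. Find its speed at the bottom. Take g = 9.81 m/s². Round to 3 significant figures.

Equating total energy at the two states: mgh = ½mv²
The mass cancels from both sides.
v = √(2gh) = √(2 × 9.81 × 16.9) = √331.58 = 18.21 m/s

v = 18.2 m/s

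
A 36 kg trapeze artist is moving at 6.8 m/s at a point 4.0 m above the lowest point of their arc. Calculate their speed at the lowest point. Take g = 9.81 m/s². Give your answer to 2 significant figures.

v = 11 m/s

Equating total energy at the two states: ½mv₀² + mgh = ½mv²
v² = v₀² + 2gh = (6.8)² + 2(9.81)(4.0) = 124.72
v = √124.72 = 11.17 m/s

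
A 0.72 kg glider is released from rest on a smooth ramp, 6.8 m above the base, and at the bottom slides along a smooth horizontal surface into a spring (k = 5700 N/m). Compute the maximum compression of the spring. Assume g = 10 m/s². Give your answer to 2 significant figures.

At max compression the glider is momentarily at rest: mgh = ½kx²
x = √(2mgh/k) = √(2 × 0.72 × 10 × 6.8 / 5700) = 0.1311 m

x = 0.13 m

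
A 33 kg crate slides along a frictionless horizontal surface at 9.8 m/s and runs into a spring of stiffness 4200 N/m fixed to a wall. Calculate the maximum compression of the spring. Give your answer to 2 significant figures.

Conservation of energy between contact and max compression: ½mv² = ½kx²
x = v√(m/k) = 9.8 × √(33/4200) = 0.8687 m

x = 0.87 m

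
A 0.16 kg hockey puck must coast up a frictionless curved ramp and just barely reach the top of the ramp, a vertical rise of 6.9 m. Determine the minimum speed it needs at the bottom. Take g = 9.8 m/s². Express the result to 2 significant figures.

At the top it is momentarily at rest, so all KE converts to PE: ½mv² = mgh
v = √(2gh) = √(2 × 9.8 × 6.9) = 11.63 m/s

v = 12 m/s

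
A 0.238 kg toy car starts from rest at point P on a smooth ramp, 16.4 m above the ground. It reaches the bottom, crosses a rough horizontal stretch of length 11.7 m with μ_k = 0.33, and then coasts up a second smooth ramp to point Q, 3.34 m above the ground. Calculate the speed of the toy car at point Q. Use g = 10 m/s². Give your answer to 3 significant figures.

Energy at P: mgh₁ = (0.238)(10)(16.4) = 39.032 J
Friction loss: W_f = μ_k mg d = 9.189 J
At Q: ½mv² + mgh₂ = mgh₁ − W_f
½mv² = 39.032 − 9.189 − 7.9492 = 21.894 J
v = √(2 × 21.894/0.238) = 13.56 m/s

v = 13.6 m/s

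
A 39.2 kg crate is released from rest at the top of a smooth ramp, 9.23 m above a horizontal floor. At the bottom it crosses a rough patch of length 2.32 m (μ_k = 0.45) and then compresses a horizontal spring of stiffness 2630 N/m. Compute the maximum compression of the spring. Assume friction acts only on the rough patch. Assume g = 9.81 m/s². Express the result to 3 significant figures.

Initial energy: E₁ = mgh = (39.2)(9.81)(9.23) = 3549.4 J
Friction removes W_f = μ_k mg d = (0.45)(39.2)(9.81)(2.32) = 401.5 J
Energy reaching the spring: E = 3549.4 − 401.5 = 3147.9 J
At max compression ½kx² = E ⇒ x = √(2E/k) = √(2 × 3147.9/2630) = 1.547 m

x = 1.55 m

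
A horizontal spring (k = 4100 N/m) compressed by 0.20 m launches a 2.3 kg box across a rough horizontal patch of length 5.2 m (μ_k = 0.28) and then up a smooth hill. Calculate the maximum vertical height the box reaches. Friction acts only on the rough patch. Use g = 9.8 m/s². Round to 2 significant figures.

Spring energy: E₀ = ½kx² = ½(4100)(0.20)² = 82.000 J
Friction: W_f = μ_k mg d = (0.28)(2.3)(9.8)(5.2) = 32.82 J
Energy at base of ramp: E = 82.000 − 32.82 = 49.182 J
At max height all remaining energy is PE: mgh = E ⇒ h = E/(mg) = 49.182/(2.3 × 9.8) = 2.182 m

h = 2.2 m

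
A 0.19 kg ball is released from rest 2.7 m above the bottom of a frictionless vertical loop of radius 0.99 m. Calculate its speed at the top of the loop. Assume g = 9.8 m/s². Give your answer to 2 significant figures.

Energy conservation: mgh = ½mv_top² + mg(2r)
v_top² = 2g(h − 2r) = 2(9.8)(2.7 − 1.980) = 14.11
v_top = 3.757 m/s

v = 3.8 m/s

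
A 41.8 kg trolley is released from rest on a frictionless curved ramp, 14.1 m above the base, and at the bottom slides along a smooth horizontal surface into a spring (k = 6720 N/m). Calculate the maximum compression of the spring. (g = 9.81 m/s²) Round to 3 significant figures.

Gravitational PE at the top equals spring PE at max compression: mgh = ½kx²
x = √(2mgh/k) = √(2 × 41.8 × 9.81 × 14.1 / 6720) = 1.312 m

x = 1.31 m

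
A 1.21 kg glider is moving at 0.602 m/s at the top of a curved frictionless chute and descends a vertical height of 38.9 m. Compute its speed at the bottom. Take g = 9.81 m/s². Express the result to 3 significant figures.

v = 27.6 m/s

Equating total energy at the two states: ½mv₀² + mgh = ½mv²
v² = v₀² + 2gh = (0.602)² + 2(9.81)(38.9) = 763.58
v = √763.58 = 27.63 m/s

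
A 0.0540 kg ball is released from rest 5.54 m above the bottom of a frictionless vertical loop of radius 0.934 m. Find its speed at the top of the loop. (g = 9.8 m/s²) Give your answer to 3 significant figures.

v = 8.48 m/s

Energy conservation: mgh = ½mv_top² + mg(2r)
v_top² = 2g(h − 2r) = 2(9.8)(5.54 − 1.868) = 71.97
v_top = 8.484 m/s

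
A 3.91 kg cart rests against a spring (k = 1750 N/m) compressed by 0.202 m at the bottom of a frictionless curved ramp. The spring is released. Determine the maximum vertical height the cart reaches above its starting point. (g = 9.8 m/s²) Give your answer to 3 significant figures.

All spring PE becomes gravitational PE at the highest point: ½kx² = mgh
h = kx²/(2mg) = (1750)(0.202)²/(2 × 3.91 × 9.8) = 0.9318 m

h = 0.932 m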